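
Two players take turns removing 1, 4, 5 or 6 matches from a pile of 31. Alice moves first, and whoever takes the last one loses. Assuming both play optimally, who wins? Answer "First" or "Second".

Mark each pile size as W (mover wins) or L (mover loses):
i:   0  1  2  3  4  5  6  7  8  9 10 11 12 13 14 15 16 17 18 19 20 21 22 23 24 25 26 27 28 29 30 31
     W  L  W  L  W  W  W  W  W  W  L  W  L  W  W  W  W  W  W  L  W  L  W  W  W  W  W  W  L  W  L  W
Position 31 is W, so the first player wins.

First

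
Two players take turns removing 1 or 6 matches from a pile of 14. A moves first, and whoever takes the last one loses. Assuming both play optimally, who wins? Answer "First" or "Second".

i:   0  1  2  3  4  5  6  7  8  9 10 11 12 13 14
     W  L  W  L  W  L  W  W  L  W  L  W  L  W  W
Position 14 is W, so the first player wins.

First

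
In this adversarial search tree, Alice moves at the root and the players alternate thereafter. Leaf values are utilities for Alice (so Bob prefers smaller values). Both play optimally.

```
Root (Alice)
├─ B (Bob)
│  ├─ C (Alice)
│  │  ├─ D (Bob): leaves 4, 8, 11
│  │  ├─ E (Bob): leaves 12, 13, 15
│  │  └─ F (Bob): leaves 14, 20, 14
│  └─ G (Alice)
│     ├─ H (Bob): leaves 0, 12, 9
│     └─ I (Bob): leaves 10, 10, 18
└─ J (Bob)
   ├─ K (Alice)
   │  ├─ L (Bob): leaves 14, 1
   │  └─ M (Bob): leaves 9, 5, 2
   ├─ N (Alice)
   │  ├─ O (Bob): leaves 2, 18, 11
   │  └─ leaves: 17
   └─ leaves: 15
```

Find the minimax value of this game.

D (Bob): min(4, 8, 11) = 4
E (Bob): min(12, 13, 15) = 12
F (Bob): min(14, 20, 14) = 14
C (Alice): max(4, 12, 14) = 14
H (Bob): min(0, 12, 9) = 0
I (Bob): min(10, 10, 18) = 10
G (Alice): max(0, 10) = 10
B (Bob): min(14, 10) = 10
L (Bob): min(14, 1) = 1
M (Bob): min(9, 5, 2) = 2
K (Alice): max(1, 2) = 2
O (Bob): min(2, 18, 11) = 2
N (Alice): max(2, 17) = 17
J (Bob): min(2, 17, 15) = 2
Root (Alice): max(10, 2) = 10

10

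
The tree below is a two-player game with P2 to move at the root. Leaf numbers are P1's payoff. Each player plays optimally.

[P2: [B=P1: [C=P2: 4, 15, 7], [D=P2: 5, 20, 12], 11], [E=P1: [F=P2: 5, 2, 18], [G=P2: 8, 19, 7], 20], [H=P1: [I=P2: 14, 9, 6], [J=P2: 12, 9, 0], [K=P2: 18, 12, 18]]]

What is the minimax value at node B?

C: min(4, 15, 7) = 4
D: min(5, 20, 12) = 5
B: max(4, 5, 11) = 11

11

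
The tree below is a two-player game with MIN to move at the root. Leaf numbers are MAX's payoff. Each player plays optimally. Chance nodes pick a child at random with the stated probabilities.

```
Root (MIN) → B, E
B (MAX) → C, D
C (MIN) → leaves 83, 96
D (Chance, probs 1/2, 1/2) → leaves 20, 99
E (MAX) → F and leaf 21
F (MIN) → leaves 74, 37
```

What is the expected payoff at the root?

C (MIN): min(83, 96) = 83
D (Chance): 1/2·20 + 1/2·99 = 59.5
B (MAX): max(83, 59.5) = 83
F (MIN): min(74, 37) = 37
E (MAX): max(37, 21) = 37
Root (MIN): min(83, 37) = 37

37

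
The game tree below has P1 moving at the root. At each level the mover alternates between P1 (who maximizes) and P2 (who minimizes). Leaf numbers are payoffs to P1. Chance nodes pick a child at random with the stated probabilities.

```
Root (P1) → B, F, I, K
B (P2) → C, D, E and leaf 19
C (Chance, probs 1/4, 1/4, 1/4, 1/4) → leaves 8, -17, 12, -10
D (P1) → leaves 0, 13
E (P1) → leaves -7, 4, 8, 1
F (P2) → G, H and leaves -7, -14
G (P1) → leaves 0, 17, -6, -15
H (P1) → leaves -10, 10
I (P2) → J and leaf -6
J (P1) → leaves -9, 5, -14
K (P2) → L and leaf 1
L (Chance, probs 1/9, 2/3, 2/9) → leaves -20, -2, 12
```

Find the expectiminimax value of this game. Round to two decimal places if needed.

-0.89

C (Chance): 1/4·8 + 1/4·-17 + 1/4·12 + 1/4·-10 = -1.75
D (P1): max(0, 13) = 13
E (P1): max(-7, 4, 8, 1) = 8
B (P2): min(-1.75, 13, 8, 19) = -1.75
G (P1): max(0, 17, -6, -15) = 17
H (P1): max(-10, 10) = 10
F (P2): min(17, 10, -7, -14) = -14
J (P1): max(-9, 5, -14) = 5
I (P2): min(5, -6) = -6
L (Chance): 1/9·-20 + 2/3·-2 + 2/9·12 = -0.89
K (P2): min(-0.89, 1) = -0.89
Root (P1): max(-1.75, -14, -6, -0.89) = -0.89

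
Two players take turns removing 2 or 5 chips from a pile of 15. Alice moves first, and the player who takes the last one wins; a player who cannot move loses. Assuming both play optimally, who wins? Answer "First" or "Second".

W/L table (W = player to move can force a win):
i:   0  1  2  3  4  5  6  7  8  9 10 11 12 13 14 15
     L  L  W  W  L  W  W  L  L  W  W  L  W  W  L  L
Position 15 is L, so the second player wins.

Second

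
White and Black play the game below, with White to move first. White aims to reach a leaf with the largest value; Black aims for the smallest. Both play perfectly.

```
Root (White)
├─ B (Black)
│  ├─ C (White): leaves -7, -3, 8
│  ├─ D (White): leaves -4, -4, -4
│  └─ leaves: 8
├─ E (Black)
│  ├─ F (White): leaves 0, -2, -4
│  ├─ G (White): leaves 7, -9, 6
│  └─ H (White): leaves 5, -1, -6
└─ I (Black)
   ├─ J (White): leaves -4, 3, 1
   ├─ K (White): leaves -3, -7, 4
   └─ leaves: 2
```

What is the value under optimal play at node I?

2

J: max(-4, 3, 1) = 3
K: max(-3, -7, 4) = 4
I: min(3, 4, 2) = 2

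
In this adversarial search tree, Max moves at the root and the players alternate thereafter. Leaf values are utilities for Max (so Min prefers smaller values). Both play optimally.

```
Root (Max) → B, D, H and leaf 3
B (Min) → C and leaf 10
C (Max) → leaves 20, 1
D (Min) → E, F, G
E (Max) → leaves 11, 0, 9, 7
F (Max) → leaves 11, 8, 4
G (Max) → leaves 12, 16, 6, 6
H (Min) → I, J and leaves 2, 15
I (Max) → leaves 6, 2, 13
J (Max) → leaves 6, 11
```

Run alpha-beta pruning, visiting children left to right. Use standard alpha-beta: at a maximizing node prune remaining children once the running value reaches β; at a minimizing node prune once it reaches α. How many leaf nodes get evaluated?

C [α=-∞,β=+∞]: v=20
B [α=-∞,β=+∞]: v=10
E [α=10,β=+∞]: v=11
F [α=10,β=11]: v=11 after child 1 ≥ β → β-cutoff, skip 2
G [α=10,β=11]: v=12 after child 1 ≥ β → β-cutoff, skip 3
D [α=10,β=+∞]: v=11
I [α=11,β=+∞]: v=13
J [α=11,β=13]: v=11
H [α=11,β=+∞]: v=11 after child 2 ≤ α → α-cutoff, skip 2
Root [α=-∞,β=+∞]: v=11
Leaves evaluated: 15 of 22.

15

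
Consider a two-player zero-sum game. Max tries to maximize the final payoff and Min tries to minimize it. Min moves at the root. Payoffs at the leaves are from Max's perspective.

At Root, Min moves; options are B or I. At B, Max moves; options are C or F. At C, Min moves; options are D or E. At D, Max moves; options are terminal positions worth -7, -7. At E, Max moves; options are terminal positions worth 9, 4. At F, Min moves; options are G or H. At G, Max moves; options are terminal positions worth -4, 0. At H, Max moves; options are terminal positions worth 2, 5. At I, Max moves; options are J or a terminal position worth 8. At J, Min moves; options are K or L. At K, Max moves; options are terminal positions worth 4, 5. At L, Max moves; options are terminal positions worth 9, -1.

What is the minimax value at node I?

8

K: max(4, 5) = 5
L: max(9, -1) = 9
J: min(5, 9) = 5
I: max(5, 8) = 8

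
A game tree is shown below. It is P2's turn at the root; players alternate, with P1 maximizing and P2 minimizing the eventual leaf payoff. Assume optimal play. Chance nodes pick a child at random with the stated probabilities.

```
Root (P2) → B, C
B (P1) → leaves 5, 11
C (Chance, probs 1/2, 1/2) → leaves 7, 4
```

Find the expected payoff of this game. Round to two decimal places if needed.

B (P1): max(5, 11) = 11
C (Chance): 1/2·7 + 1/2·4 = 5.5
Root (P2): min(11, 5.5) = 5.5

5.5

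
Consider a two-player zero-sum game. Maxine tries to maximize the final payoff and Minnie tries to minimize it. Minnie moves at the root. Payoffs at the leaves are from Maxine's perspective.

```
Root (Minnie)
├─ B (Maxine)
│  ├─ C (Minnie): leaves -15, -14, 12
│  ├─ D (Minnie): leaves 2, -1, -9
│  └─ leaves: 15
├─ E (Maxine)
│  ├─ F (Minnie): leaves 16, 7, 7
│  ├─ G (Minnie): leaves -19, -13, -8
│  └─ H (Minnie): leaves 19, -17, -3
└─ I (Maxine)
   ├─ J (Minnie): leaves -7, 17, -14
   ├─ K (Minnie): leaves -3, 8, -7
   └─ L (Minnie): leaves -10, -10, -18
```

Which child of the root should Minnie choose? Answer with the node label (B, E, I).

I

C (Minnie): min(-15, -14, 12) = -15
D (Minnie): min(2, -1, -9) = -9
B (Maxine): max(-15, -9, 15) = 15
F (Minnie): min(16, 7, 7) = 7
G (Minnie): min(-19, -13, -8) = -19
H (Minnie): min(19, -17, -3) = -17
E (Maxine): max(7, -19, -17) = 7
J (Minnie): min(-7, 17, -14) = -14
K (Minnie): min(-3, 8, -7) = -7
L (Minnie): min(-10, -10, -18) = -18
I (Maxine): max(-14, -7, -18) = -7
Root (Minnie): min(15, 7, -7) = -7
Minnie picks the child with the lowest value: I (value -7).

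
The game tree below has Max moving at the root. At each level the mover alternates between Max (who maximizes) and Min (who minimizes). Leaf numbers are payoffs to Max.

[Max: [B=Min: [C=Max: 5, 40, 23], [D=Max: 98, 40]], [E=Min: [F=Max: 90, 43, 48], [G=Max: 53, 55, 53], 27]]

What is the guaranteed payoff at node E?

27

F: max(90, 43, 48) = 90
G: max(53, 55, 53) = 55
E: min(90, 55, 27) = 27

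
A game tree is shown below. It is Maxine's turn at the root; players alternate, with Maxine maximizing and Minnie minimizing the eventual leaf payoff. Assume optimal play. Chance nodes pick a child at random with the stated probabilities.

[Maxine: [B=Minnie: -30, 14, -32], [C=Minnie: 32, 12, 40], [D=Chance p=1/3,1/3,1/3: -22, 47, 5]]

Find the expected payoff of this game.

12

B (Minnie): min(-30, 14, -32) = -32
C (Minnie): min(32, 12, 40) = 12
D (Chance): 1/3·-22 + 1/3·47 + 1/3·5 = 10
Root (Maxine): max(-32, 12, 10) = 12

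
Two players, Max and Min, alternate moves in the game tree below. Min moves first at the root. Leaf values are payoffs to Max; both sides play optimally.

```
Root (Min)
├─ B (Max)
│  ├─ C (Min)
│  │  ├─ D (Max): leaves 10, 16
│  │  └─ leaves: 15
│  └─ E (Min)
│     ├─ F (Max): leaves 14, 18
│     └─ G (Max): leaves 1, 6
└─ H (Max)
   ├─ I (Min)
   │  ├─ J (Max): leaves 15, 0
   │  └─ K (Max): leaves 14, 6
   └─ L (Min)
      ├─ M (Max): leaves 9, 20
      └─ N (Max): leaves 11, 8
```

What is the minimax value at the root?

D (Max): max(10, 16) = 16
C (Min): min(16, 15) = 15
F (Max): max(14, 18) = 18
G (Max): max(1, 6) = 6
E (Min): min(18, 6) = 6
B (Max): max(15, 6) = 15
J (Max): max(15, 0) = 15
K (Max): max(14, 6) = 14
I (Min): min(15, 14) = 14
M (Max): max(9, 20) = 20
N (Max): max(11, 8) = 11
L (Min): min(20, 11) = 11
H (Max): max(14, 11) = 14
Root (Min): min(15, 14) = 14

14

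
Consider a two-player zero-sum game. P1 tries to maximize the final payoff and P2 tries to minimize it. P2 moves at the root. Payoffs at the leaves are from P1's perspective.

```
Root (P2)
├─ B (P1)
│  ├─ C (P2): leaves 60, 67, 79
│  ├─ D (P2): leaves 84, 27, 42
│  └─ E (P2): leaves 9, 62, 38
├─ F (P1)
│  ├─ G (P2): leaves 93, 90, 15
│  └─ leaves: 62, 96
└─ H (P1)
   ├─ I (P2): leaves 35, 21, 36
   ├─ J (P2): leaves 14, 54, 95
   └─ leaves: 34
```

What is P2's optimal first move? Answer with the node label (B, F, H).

H

C (P2): min(60, 67, 79) = 60
D (P2): min(84, 27, 42) = 27
E (P2): min(9, 62, 38) = 9
B (P1): max(60, 27, 9) = 60
G (P2): min(93, 90, 15) = 15
F (P1): max(15, 62, 96) = 96
I (P2): min(35, 21, 36) = 21
J (P2): min(14, 54, 95) = 14
H (P1): max(21, 14, 34) = 34
Root (P2): min(60, 96, 34) = 34
P2 picks the child with the lowest value: H (value 34).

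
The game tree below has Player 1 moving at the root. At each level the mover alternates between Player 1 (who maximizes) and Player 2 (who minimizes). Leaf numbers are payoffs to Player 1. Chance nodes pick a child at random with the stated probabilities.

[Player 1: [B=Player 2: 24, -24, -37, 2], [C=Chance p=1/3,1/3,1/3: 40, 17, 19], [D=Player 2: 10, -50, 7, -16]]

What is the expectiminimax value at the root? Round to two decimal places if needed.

B (Player 2): min(24, -24, -37, 2) = -37
C (Chance): 1/3·40 + 1/3·17 + 1/3·19 = 25.33
D (Player 2): min(10, -50, 7, -16) = -50
Root (Player 1): max(-37, 25.33, -50) = 25.33

25.33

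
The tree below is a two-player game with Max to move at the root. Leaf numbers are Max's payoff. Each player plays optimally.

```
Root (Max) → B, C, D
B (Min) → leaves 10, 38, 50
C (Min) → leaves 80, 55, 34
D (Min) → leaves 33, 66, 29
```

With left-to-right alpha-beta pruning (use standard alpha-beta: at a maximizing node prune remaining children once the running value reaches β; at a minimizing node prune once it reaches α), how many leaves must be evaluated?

7

B [α=-∞,β=+∞]: v=10
C [α=10,β=+∞]: v=34
D [α=34,β=+∞]: v=33 after child 1 ≤ α → α-cutoff, skip 2
Root [α=-∞,β=+∞]: v=34
Leaves evaluated: 7 of 9.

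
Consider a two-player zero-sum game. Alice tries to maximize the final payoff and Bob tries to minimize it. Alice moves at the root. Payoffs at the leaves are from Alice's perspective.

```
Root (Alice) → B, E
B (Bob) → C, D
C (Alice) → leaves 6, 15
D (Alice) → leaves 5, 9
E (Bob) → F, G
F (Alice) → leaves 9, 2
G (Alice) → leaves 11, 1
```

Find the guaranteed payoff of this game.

9

C (Alice): max(6, 15) = 15
D (Alice): max(5, 9) = 9
B (Bob): min(15, 9) = 9
F (Alice): max(9, 2) = 9
G (Alice): max(11, 1) = 11
E (Bob): min(9, 11) = 9
Root (Alice): max(9, 9) = 9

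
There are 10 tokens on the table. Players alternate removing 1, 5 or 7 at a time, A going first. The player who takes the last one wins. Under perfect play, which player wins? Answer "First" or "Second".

Mark each pile size as W (mover wins) or L (mover loses):
i:   0  1  2  3  4  5  6  7  8  9 10
     L  W  L  W  L  W  L  W  L  W  L
Position 10 is L, so the second player wins.

Second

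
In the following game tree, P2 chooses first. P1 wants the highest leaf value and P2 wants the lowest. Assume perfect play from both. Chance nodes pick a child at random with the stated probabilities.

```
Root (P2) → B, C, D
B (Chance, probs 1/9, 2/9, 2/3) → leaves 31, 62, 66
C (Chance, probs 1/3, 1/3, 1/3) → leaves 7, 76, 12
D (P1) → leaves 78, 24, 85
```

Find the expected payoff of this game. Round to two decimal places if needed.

31.67

B (Chance): 1/9·31 + 2/9·62 + 2/3·66 = 61.22
C (Chance): 1/3·7 + 1/3·76 + 1/3·12 = 31.67
D (P1): max(78, 24, 85) = 85
Root (P2): min(61.22, 31.67, 85) = 31.67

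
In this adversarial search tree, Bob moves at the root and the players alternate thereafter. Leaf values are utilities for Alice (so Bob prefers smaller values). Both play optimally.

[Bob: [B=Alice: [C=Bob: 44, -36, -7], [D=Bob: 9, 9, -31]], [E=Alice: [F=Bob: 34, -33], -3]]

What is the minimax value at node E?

-3

F: min(34, -33) = -33
E: max(-33, -3) = -3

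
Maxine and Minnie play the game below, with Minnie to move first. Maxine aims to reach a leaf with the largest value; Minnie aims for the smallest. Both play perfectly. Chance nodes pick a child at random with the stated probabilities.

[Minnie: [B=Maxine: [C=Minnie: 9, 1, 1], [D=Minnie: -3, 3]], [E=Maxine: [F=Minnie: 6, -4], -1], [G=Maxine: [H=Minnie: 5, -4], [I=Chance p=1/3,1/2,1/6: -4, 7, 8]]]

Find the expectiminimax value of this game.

-1

C (Minnie): min(9, 1, 1) = 1
D (Minnie): min(-3, 3) = -3
B (Maxine): max(1, -3) = 1
F (Minnie): min(6, -4) = -4
E (Maxine): max(-4, -1) = -1
H (Minnie): min(5, -4) = -4
I (Chance): 1/3·-4 + 1/2·7 + 1/6·8 = 3.5
G (Maxine): max(-4, 3.5) = 3.5
Root (Minnie): min(1, -1, 3.5) = -1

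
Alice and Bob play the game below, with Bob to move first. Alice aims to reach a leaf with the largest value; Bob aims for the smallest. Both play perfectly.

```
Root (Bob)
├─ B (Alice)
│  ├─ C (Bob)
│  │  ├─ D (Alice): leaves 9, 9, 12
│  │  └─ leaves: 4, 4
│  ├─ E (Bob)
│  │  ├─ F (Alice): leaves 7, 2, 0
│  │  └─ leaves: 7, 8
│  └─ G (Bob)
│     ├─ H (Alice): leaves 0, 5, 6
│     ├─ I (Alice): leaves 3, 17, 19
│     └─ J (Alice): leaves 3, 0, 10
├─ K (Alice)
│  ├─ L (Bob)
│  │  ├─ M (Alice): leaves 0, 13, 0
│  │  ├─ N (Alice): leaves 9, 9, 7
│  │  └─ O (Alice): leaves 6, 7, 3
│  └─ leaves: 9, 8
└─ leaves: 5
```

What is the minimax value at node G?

6

H: max(0, 5, 6) = 6
I: max(3, 17, 19) = 19
J: max(3, 0, 10) = 10
G: min(6, 19, 10) = 6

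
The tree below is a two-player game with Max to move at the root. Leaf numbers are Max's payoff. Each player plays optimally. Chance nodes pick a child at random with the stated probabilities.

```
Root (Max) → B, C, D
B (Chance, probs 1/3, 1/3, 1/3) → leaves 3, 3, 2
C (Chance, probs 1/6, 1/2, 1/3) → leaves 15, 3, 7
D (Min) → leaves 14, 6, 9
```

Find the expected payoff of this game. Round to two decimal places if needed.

B (Chance): 1/3·3 + 1/3·3 + 1/3·2 = 2.67
C (Chance): 1/6·15 + 1/2·3 + 1/3·7 = 6.33
D (Min): min(14, 6, 9) = 6
Root (Max): max(2.67, 6.33, 6) = 6.33

6.33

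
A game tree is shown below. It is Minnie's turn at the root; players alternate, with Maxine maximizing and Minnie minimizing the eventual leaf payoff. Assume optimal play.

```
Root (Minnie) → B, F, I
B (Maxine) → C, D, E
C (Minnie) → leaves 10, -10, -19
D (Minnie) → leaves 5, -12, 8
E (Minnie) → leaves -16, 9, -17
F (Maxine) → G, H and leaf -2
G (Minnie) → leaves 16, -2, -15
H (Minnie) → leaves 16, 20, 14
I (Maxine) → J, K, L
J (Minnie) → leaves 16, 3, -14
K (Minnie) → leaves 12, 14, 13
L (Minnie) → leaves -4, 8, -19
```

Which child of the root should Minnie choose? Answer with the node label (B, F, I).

B

C (Minnie): min(10, -10, -19) = -19
D (Minnie): min(5, -12, 8) = -12
E (Minnie): min(-16, 9, -17) = -17
B (Maxine): max(-19, -12, -17) = -12
G (Minnie): min(16, -2, -15) = -15
H (Minnie): min(16, 20, 14) = 14
F (Maxine): max(-15, 14, -2) = 14
J (Minnie): min(16, 3, -14) = -14
K (Minnie): min(12, 14, 13) = 12
L (Minnie): min(-4, 8, -19) = -19
I (Maxine): max(-14, 12, -19) = 12
Root (Minnie): min(-12, 14, 12) = -12
Minnie picks the child with the lowest value: B (value -12).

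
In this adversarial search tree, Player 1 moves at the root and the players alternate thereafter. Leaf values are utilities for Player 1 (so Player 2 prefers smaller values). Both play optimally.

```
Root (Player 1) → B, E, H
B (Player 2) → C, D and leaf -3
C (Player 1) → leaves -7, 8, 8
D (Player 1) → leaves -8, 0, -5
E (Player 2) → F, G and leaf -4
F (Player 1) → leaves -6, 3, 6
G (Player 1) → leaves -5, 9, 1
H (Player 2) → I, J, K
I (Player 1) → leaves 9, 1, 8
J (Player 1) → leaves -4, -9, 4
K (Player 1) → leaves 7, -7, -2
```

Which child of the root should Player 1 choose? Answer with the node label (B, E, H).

C (Player 1): max(-7, 8, 8) = 8
D (Player 1): max(-8, 0, -5) = 0
B (Player 2): min(8, 0, -3) = -3
F (Player 1): max(-6, 3, 6) = 6
G (Player 1): max(-5, 9, 1) = 9
E (Player 2): min(6, 9, -4) = -4
I (Player 1): max(9, 1, 8) = 9
J (Player 1): max(-4, -9, 4) = 4
K (Player 1): max(7, -7, -2) = 7
H (Player 2): min(9, 4, 7) = 4
Root (Player 1): max(-3, -4, 4) = 4
Player 1 picks the child with the highest value: H (value 4).

H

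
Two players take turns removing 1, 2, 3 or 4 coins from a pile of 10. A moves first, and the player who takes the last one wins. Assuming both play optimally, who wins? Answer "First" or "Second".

Second

W/L table (W = player to move can force a win):
i:   0  1  2  3  4  5  6  7  8  9 10
     L  W  W  W  W  L  W  W  W  W  L
Position 10 is L, so the second player wins.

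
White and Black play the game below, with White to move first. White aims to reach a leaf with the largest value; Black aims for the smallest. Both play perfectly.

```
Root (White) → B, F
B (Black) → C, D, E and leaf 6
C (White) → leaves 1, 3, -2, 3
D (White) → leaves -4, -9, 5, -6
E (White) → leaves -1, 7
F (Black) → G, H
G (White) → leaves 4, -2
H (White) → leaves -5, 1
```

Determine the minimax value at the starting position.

3

C (White): max(1, 3, -2, 3) = 3
D (White): max(-4, -9, 5, -6) = 5
E (White): max(-1, 7) = 7
B (Black): min(3, 5, 7, 6) = 3
G (White): max(4, -2) = 4
H (White): max(-5, 1) = 1
F (Black): min(4, 1) = 1
Root (White): max(3, 1) = 3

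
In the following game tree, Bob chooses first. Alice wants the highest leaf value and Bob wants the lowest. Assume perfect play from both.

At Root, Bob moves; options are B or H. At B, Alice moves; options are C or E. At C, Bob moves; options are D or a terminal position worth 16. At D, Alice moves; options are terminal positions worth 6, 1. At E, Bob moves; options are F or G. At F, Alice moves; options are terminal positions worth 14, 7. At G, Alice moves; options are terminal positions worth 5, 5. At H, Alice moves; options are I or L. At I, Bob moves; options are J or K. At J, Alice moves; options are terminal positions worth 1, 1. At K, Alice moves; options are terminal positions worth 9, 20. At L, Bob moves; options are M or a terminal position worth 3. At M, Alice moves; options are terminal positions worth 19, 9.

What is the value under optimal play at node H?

J: max(1, 1) = 1
K: max(9, 20) = 20
I: min(1, 20) = 1
M: max(19, 9) = 19
L: min(19, 3) = 3
H: max(1, 3) = 3

3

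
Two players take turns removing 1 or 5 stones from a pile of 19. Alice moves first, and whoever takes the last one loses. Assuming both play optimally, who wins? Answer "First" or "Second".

Second

Mark each pile size as W (mover wins) or L (mover loses):
i:   0  1  2  3  4  5  6  7  8  9 10 11 12 13 14 15 16 17 18 19
     W  L  W  L  W  L  W  L  W  L  W  L  W  L  W  L  W  L  W  L
Position 19 is L, so the second player wins.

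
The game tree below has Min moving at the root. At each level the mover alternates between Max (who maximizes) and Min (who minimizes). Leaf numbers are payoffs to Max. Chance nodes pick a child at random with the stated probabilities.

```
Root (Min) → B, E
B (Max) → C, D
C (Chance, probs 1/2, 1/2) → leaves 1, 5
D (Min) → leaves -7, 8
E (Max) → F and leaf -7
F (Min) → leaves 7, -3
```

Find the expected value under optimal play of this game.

C (Chance): 1/2·1 + 1/2·5 = 3
D (Min): min(-7, 8) = -7
B (Max): max(3, -7) = 3
F (Min): min(7, -3) = -3
E (Max): max(-3, -7) = -3
Root (Min): min(3, -3) = -3

-3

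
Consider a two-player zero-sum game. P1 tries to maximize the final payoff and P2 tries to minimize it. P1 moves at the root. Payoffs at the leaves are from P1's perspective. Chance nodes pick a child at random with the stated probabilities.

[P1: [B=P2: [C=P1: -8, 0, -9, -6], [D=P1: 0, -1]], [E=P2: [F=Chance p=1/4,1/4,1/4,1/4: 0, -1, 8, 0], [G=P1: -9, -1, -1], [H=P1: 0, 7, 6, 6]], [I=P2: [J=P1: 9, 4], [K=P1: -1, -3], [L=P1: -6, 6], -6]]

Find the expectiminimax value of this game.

C (P1): max(-8, 0, -9, -6) = 0
D (P1): max(0, -1) = 0
B (P2): min(0, 0) = 0
F (Chance): 1/4·0 + 1/4·-1 + 1/4·8 + 1/4·0 = 1.75
G (P1): max(-9, -1, -1) = -1
H (P1): max(0, 7, 6, 6) = 7
E (P2): min(1.75, -1, 7) = -1
J (P1): max(9, 4) = 9
K (P1): max(-1, -3) = -1
L (P1): max(-6, 6) = 6
I (P2): min(9, -1, 6, -6) = -6
Root (P1): max(0, -1, -6) = 0

0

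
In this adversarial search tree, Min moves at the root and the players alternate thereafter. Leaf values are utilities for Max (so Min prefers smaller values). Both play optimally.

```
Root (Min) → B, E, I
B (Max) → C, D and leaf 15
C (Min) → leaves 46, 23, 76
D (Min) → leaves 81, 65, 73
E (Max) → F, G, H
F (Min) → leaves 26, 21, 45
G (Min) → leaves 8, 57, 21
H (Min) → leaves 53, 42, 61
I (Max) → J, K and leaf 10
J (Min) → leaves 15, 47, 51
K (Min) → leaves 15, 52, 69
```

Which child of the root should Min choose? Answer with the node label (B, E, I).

I

C (Min): min(46, 23, 76) = 23
D (Min): min(81, 65, 73) = 65
B (Max): max(23, 65, 15) = 65
F (Min): min(26, 21, 45) = 21
G (Min): min(8, 57, 21) = 8
H (Min): min(53, 42, 61) = 42
E (Max): max(21, 8, 42) = 42
J (Min): min(15, 47, 51) = 15
K (Min): min(15, 52, 69) = 15
I (Max): max(15, 15, 10) = 15
Root (Min): min(65, 42, 15) = 15
Min picks the child with the lowest value: I (value 15).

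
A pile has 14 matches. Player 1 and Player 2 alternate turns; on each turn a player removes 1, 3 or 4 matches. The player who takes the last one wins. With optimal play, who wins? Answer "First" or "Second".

Second

i:   0  1  2  3  4  5  6  7  8  9 10 11 12 13 14
     L  W  L  W  W  W  W  L  W  L  W  W  W  W  L
Position 14 is L, so the second player wins.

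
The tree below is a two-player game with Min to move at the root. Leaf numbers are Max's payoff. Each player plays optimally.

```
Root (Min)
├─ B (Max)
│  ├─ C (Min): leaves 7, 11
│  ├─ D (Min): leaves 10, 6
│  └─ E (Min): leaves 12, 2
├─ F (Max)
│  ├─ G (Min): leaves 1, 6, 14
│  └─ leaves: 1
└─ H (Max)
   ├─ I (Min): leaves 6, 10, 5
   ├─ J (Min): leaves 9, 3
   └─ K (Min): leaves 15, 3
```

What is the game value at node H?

5

I: min(6, 10, 5) = 5
J: min(9, 3) = 3
K: min(15, 3) = 3
H: max(5, 3, 3) = 5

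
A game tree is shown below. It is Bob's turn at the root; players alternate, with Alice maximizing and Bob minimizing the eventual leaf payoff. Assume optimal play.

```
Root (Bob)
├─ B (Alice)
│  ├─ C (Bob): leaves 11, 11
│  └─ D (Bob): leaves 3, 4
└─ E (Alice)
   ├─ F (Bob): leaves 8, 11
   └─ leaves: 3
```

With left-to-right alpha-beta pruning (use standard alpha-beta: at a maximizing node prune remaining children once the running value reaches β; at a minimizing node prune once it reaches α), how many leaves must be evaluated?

C [α=-∞,β=+∞]: v=11
D [α=11,β=+∞]: v=3 after child 1 ≤ α → α-cutoff, skip 1
B [α=-∞,β=+∞]: v=11
F [α=-∞,β=11]: v=8
E [α=-∞,β=11]: v=8
Root [α=-∞,β=+∞]: v=8
Leaves evaluated: 6 of 7.

6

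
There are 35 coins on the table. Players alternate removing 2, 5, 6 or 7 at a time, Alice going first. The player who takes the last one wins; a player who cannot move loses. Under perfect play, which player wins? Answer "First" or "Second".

i:   0  1  2  3  4  5  6  7  8  9 10 11 12 13 14 15 16 17 18 19 20 21 22 23 24 25 26 27 28 29 30 31 32 33 34 35
     L  L  W  W  L  W  W  W  W  W  W  W  L  L  W  W  L  W  W  W  W  W  W  W  L  L  W  W  L  W  W  W  W  W  W  W
Position 35 is W, so the first player wins.

First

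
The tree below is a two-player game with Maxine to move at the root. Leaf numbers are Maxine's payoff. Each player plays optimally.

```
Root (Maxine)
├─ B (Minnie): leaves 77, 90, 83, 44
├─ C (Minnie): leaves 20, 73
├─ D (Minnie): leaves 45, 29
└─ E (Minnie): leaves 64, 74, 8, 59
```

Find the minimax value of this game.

B (Minnie): min(77, 90, 83, 44) = 44
C (Minnie): min(20, 73) = 20
D (Minnie): min(45, 29) = 29
E (Minnie): min(64, 74, 8, 59) = 8
Root (Maxine): max(44, 20, 29, 8) = 44

44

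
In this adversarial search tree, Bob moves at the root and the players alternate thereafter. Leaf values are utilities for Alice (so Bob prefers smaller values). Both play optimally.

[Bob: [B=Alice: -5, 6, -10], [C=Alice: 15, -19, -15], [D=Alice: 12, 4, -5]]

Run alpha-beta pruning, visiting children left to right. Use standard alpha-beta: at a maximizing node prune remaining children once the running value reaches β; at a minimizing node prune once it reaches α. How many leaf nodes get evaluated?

B [α=-∞,β=+∞]: v=6
C [α=-∞,β=6]: v=15 after child 1 ≥ β → β-cutoff, skip 2
D [α=-∞,β=6]: v=12 after child 1 ≥ β → β-cutoff, skip 2
Root [α=-∞,β=+∞]: v=6
Leaves evaluated: 5 of 9.

5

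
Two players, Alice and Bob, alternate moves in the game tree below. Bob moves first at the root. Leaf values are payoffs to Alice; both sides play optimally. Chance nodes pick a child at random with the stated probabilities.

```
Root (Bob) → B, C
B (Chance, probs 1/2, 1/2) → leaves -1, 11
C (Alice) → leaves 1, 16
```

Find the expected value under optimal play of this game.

5

B (Chance): 1/2·-1 + 1/2·11 = 5
C (Alice): max(1, 16) = 16
Root (Bob): min(5, 16) = 5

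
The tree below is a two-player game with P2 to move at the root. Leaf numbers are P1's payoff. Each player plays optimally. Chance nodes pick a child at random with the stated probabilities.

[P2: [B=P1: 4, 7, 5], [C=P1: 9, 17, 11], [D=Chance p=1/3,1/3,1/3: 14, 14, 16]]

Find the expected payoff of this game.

7

B (P1): max(4, 7, 5) = 7
C (P1): max(9, 17, 11) = 17
D (Chance): 1/3·14 + 1/3·14 + 1/3·16 = 14.67
Root (P2): min(7, 17, 14.67) = 7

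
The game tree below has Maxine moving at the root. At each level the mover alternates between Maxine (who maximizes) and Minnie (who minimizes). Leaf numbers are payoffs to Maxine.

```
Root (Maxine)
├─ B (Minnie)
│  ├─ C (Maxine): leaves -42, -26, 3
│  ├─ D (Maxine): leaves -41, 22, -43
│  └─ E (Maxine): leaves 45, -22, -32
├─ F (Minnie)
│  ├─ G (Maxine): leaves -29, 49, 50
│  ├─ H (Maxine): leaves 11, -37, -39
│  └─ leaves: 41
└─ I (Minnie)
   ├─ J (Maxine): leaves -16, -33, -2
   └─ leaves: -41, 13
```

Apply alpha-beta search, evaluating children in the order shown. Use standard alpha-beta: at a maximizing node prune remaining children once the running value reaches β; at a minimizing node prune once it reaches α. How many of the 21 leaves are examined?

16

C [α=-∞,β=+∞]: v=3
D [α=-∞,β=3]: v=22 after child 2 ≥ β → β-cutoff, skip 1
E [α=-∞,β=3]: v=45 after child 1 ≥ β → β-cutoff, skip 2
B [α=-∞,β=+∞]: v=3
G [α=3,β=+∞]: v=50
H [α=3,β=50]: v=11
F [α=3,β=+∞]: v=11
J [α=11,β=+∞]: v=-2
I [α=11,β=+∞]: v=-2 after child 1 ≤ α → α-cutoff, skip 2
Root [α=-∞,β=+∞]: v=11
Leaves evaluated: 16 of 21.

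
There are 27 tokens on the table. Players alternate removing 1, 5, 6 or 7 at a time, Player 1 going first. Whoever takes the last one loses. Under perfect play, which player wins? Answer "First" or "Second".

Second

W/L table (W = player to move can force a win):
i:   0  1  2  3  4  5  6  7  8  9 10 11 12 13 14 15 16 17 18 19 20 21 22 23 24 25 26 27
     W  L  W  L  W  L  W  W  W  W  W  W  W  L  W  L  W  L  W  W  W  W  W  W  W  L  W  L
Position 27 is L, so the second player wins.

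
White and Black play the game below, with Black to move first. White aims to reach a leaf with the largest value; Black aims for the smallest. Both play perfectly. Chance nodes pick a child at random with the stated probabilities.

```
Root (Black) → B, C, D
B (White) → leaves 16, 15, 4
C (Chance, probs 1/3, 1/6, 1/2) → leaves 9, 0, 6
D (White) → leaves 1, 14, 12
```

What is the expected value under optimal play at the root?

B (White): max(16, 15, 4) = 16
C (Chance): 1/3·9 + 1/6·0 + 1/2·6 = 6
D (White): max(1, 14, 12) = 14
Root (Black): min(16, 6, 14) = 6

6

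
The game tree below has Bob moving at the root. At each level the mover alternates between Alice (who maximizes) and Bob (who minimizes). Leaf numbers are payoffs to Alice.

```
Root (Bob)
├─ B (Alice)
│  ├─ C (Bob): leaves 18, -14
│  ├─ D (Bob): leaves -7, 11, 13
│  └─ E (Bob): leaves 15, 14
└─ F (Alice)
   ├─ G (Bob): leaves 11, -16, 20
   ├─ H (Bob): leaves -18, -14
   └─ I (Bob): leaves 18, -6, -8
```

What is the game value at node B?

C: min(18, -14) = -14
D: min(-7, 11, 13) = -7
E: min(15, 14) = 14
B: max(-14, -7, 14) = 14

14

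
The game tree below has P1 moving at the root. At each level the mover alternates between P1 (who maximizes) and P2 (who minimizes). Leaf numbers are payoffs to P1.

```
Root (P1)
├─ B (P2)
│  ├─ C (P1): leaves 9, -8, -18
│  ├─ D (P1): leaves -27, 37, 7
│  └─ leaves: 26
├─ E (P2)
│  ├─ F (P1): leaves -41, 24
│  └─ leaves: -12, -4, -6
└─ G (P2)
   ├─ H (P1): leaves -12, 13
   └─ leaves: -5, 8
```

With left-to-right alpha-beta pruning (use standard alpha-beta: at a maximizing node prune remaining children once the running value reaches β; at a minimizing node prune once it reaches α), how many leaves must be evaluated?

C [α=-∞,β=+∞]: v=9
D [α=-∞,β=9]: v=37 after child 2 ≥ β → β-cutoff, skip 1
B [α=-∞,β=+∞]: v=9
F [α=9,β=+∞]: v=24
E [α=9,β=+∞]: v=-12 after child 2 ≤ α → α-cutoff, skip 2
H [α=9,β=+∞]: v=13
G [α=9,β=+∞]: v=-5 after child 2 ≤ α → α-cutoff, skip 1
Root [α=-∞,β=+∞]: v=9
Leaves evaluated: 12 of 16.

12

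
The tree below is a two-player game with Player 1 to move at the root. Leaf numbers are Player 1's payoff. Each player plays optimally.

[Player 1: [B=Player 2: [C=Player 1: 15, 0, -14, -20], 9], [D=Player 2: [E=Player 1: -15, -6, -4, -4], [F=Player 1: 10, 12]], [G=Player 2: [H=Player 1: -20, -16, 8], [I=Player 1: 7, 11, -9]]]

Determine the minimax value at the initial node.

9

C (Player 1): max(15, 0, -14, -20) = 15
B (Player 2): min(15, 9) = 9
E (Player 1): max(-15, -6, -4, -4) = -4
F (Player 1): max(10, 12) = 12
D (Player 2): min(-4, 12) = -4
H (Player 1): max(-20, -16, 8) = 8
I (Player 1): max(7, 11, -9) = 11
G (Player 2): min(8, 11) = 8
Root (Player 1): max(9, -4, 8) = 9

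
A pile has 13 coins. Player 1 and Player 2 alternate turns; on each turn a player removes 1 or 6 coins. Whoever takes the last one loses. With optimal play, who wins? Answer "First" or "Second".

W/L table (W = player to move can force a win):
i:   0  1  2  3  4  5  6  7  8  9 10 11 12 13
     W  L  W  L  W  L  W  W  L  W  L  W  L  W
Position 13 is W, so the first player wins.

First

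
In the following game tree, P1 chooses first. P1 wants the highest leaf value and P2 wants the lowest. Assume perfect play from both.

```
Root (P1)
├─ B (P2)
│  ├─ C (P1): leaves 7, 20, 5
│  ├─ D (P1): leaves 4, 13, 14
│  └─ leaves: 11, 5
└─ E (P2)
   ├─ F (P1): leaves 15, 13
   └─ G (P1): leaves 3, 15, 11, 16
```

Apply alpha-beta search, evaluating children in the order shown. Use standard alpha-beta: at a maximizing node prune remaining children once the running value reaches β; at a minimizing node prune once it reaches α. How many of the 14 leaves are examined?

C [α=-∞,β=+∞]: v=20
D [α=-∞,β=20]: v=14
B [α=-∞,β=+∞]: v=5
F [α=5,β=+∞]: v=15
G [α=5,β=15]: v=15 after child 2 ≥ β → β-cutoff, skip 2
E [α=5,β=+∞]: v=15
Root [α=-∞,β=+∞]: v=15
Leaves evaluated: 12 of 14.

12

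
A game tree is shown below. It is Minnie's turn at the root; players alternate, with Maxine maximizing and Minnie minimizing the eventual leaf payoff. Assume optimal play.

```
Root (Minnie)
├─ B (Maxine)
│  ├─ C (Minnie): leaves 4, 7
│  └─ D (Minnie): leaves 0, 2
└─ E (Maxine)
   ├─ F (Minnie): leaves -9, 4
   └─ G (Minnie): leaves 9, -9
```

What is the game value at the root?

-9

C (Minnie): min(4, 7) = 4
D (Minnie): min(0, 2) = 0
B (Maxine): max(4, 0) = 4
F (Minnie): min(-9, 4) = -9
G (Minnie): min(9, -9) = -9
E (Maxine): max(-9, -9) = -9
Root (Minnie): min(4, -9) = -9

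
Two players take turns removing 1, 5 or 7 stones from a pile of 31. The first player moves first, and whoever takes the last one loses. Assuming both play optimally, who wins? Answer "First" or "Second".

i:   0  1  2  3  4  5  6  7  8  9 10 11 12 13 14 15 16 17 18 19 20 21 22 23 24 25 26 27 28 29 30 31
     W  L  W  L  W  L  W  L  W  L  W  L  W  L  W  L  W  L  W  L  W  L  W  L  W  L  W  L  W  L  W  L
Position 31 is L, so the second player wins.

Second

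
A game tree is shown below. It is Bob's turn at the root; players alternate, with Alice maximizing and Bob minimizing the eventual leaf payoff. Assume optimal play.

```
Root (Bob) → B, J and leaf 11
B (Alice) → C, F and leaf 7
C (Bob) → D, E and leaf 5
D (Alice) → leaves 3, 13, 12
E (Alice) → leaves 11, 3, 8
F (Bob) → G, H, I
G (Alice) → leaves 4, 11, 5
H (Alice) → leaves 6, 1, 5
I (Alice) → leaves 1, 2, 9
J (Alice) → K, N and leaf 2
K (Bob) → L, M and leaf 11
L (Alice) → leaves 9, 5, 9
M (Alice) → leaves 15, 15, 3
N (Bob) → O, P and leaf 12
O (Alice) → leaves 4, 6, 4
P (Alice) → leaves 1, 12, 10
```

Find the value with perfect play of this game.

7

D (Alice): max(3, 13, 12) = 13
E (Alice): max(11, 3, 8) = 11
C (Bob): min(13, 11, 5) = 5
G (Alice): max(4, 11, 5) = 11
H (Alice): max(6, 1, 5) = 6
I (Alice): max(1, 2, 9) = 9
F (Bob): min(11, 6, 9) = 6
B (Alice): max(5, 6, 7) = 7
L (Alice): max(9, 5, 9) = 9
M (Alice): max(15, 15, 3) = 15
K (Bob): min(9, 15, 11) = 9
O (Alice): max(4, 6, 4) = 6
P (Alice): max(1, 12, 10) = 12
N (Bob): min(6, 12, 12) = 6
J (Alice): max(9, 6, 2) = 9
Root (Bob): min(7, 9, 11) = 7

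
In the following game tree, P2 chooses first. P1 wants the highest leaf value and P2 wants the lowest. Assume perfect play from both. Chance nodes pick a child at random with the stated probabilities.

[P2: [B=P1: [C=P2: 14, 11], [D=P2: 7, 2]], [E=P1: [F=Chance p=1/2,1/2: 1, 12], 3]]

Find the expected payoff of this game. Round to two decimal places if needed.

C (P2): min(14, 11) = 11
D (P2): min(7, 2) = 2
B (P1): max(11, 2) = 11
F (Chance): 1/2·1 + 1/2·12 = 6.5
E (P1): max(6.5, 3) = 6.5
Root (P2): min(11, 6.5) = 6.5

6.5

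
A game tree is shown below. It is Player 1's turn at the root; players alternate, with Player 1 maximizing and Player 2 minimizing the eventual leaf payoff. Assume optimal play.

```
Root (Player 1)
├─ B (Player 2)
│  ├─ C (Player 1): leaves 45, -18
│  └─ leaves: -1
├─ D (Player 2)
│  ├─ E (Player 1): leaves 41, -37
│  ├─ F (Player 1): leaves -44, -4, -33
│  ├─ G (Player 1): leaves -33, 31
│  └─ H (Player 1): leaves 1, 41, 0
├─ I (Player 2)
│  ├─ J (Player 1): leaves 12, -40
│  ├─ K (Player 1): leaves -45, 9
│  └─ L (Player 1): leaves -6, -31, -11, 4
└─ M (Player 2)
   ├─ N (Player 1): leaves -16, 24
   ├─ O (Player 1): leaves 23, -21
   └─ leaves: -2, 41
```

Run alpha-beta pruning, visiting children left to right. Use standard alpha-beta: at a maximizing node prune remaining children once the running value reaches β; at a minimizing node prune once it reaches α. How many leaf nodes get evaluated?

21

C [α=-∞,β=+∞]: v=45
B [α=-∞,β=+∞]: v=-1
E [α=-1,β=+∞]: v=41
F [α=-1,β=41]: v=-4
D [α=-1,β=+∞]: v=-4 after child 2 ≤ α → α-cutoff, skip 2
J [α=-1,β=+∞]: v=12
K [α=-1,β=12]: v=9
L [α=-1,β=9]: v=4
I [α=-1,β=+∞]: v=4
N [α=4,β=+∞]: v=24
O [α=4,β=24]: v=23
M [α=4,β=+∞]: v=-2 after child 3 ≤ α → α-cutoff, skip 1
Root [α=-∞,β=+∞]: v=4
Leaves evaluated: 21 of 27.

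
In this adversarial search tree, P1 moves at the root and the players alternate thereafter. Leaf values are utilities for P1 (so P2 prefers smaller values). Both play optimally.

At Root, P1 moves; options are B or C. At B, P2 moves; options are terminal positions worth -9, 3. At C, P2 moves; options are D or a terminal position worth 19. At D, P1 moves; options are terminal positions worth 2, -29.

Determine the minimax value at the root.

2

B (P2): min(-9, 3) = -9
D (P1): max(2, -29) = 2
C (P2): min(2, 19) = 2
Root (P1): max(-9, 2) = 2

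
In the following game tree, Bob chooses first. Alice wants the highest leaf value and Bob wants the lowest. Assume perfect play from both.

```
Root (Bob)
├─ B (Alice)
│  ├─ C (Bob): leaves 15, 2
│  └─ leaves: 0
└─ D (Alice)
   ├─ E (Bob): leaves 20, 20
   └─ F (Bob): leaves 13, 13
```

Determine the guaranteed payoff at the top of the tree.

2

C (Bob): min(15, 2) = 2
B (Alice): max(2, 0) = 2
E (Bob): min(20, 20) = 20
F (Bob): min(13, 13) = 13
D (Alice): max(20, 13) = 20
Root (Bob): min(2, 20) = 2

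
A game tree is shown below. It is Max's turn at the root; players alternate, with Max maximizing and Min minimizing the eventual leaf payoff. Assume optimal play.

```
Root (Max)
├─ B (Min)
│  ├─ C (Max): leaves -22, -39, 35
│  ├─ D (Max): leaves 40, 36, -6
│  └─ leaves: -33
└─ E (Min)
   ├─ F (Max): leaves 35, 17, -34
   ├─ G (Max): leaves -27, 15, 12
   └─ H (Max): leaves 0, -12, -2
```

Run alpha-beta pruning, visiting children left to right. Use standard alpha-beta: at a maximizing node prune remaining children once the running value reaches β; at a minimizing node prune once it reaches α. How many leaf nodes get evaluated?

C [α=-∞,β=+∞]: v=35
D [α=-∞,β=35]: v=40 after child 1 ≥ β → β-cutoff, skip 2
B [α=-∞,β=+∞]: v=-33
F [α=-33,β=+∞]: v=35
G [α=-33,β=35]: v=15
H [α=-33,β=15]: v=0
E [α=-33,β=+∞]: v=0
Root [α=-∞,β=+∞]: v=0
Leaves evaluated: 14 of 16.

14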